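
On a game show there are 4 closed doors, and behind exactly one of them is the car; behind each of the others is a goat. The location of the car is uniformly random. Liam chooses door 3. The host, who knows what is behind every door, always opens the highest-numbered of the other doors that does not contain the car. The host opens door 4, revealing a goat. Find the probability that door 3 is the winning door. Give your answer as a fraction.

1/3

Consider each possible location of the car in turn.
If it is behind any of doors 1, 2, and 3 (prior 1/4 each): door 4 is the highest-numbered option available, probability 1; weight (1/4)·1 = 1/4 each.
If it is behind door 4 (prior 1/4): the host opened door 4, so this case is ruled out; weight (1/4)·0 = 0.
The weights sum to 3/4.
So P(the car behind door 3 | the host opened door 4) = (1/4) / (3/4) = 1/3.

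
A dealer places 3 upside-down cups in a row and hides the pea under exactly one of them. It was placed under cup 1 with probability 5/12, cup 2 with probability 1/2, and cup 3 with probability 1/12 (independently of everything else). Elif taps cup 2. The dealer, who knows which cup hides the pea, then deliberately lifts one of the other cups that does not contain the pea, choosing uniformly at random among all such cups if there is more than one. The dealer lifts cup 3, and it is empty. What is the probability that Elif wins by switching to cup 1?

Condition on the true location of the pea.
If it is under cup 1 (prior 5/12): the dealer has no choice, probability 1; weight (5/12)·1 = 5/12.
If it is under cup 2 (prior 1/2): the dealer has 2 equally likely choices, so probability 1/2; weight (1/2)·(1/2) = 1/4.
If it is under cup 3 (prior 1/12): the dealer opened cup 3, so this case is ruled out; weight (1/12)·0 = 0.
The weights sum to 2/3.
So P(the pea under cup 1 | the dealer opened cup 3) = (5/12) / (2/3) = 5/8.

5/8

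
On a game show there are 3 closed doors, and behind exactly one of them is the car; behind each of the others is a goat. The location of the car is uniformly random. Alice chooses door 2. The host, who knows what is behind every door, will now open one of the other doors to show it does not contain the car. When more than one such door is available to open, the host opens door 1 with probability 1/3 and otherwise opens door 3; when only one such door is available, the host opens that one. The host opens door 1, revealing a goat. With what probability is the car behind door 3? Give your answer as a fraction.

Consider each possible location of the car in turn.
If it is behind door 1 (prior 1/3): the host opened door 1, so this case is ruled out; weight (1/3)·0 = 0.
If it is behind door 2 (prior 1/3): door 1 is available, opened with probability 1/3; weight (1/3)·(1/3) = 1/9.
If it is behind door 3 (prior 1/3): only door 1 is available, probability 1; weight (1/3)·1 = 1/3.
The weights sum to 4/9.
So P(the car behind door 3 | the host opened door 1) = (1/3) / (4/9) = 3/4.

3/4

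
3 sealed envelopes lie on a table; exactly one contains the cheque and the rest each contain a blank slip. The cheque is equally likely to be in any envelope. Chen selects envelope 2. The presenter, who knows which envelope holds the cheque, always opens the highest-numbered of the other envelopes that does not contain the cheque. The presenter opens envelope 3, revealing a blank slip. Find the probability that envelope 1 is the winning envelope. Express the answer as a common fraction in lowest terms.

1/2

Consider each possible location of the cheque in turn.
If it is in either of envelopes 1 and 2 (prior 1/3 each): envelope 3 is the highest-numbered option available, probability 1; weight (1/3)·1 = 1/3 each.
If it is in envelope 3 (prior 1/3): the presenter opened envelope 3, so this case is ruled out; weight (1/3)·0 = 0.
The weights sum to 2/3.
So P(the cheque in envelope 1 | the presenter opened envelope 3) = (1/3) / (2/3) = 1/2.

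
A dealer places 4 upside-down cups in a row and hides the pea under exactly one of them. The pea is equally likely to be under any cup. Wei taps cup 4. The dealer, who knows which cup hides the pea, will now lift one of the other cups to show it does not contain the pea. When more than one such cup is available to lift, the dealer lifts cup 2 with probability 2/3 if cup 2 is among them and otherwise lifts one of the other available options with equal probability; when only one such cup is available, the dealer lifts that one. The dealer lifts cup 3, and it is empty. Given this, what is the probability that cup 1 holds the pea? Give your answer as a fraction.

Condition on the true location of the pea.
If it is under cup 1 (prior 1/4): cup 2 is available but not opened, probability 1/3; weight (1/4)·(1/3) = 1/12.
If it is under cup 2 (prior 1/4): cup 2 holds the prize so is unavailable; the dealer chooses uniformly among the 2 others, probability 1/2; weight (1/4)·(1/2) = 1/8.
If it is under cup 3 (prior 1/4): the dealer opened cup 3, so this case is ruled out; weight (1/4)·0 = 0.
If it is under cup 4 (prior 1/4): cup 2 is available but not opened; cup 3 gets probability (1 − 2/3)/2 = 1/6; weight (1/4)·(1/6) = 1/24.
The weights sum to 1/4.
So P(the pea under cup 1 | the dealer opened cup 3) = (1/12) / (1/4) = 1/3.

1/3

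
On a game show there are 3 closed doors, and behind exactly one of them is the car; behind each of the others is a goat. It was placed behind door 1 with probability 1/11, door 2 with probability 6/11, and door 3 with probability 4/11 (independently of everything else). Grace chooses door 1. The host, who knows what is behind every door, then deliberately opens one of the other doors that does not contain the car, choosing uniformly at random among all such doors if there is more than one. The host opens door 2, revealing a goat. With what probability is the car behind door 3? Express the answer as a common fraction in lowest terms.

8/9

Consider each possible location of the car in turn.
If it is behind door 1 (prior 1/11): the host has 2 equally likely choices, so probability 1/2; weight (1/11)·(1/2) = 1/22.
If it is behind door 2 (prior 6/11): the host opened door 2, so this case is ruled out; weight (6/11)·0 = 0.
If it is behind door 3 (prior 4/11): the host has no choice, probability 1; weight (4/11)·1 = 4/11.
The weights sum to 9/22.
So P(the car behind door 3 | the host opened door 2) = (4/11) / (9/22) = 8/9.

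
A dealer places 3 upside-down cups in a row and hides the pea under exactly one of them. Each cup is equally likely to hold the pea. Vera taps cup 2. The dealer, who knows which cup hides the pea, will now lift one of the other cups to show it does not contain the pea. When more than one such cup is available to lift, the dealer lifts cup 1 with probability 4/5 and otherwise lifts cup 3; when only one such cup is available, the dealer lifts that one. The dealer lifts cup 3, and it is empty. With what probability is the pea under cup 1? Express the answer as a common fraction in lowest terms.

5/6

Apply Bayes' rule, conditioning on where the pea actually is.
If it is under cup 1 (prior 1/3): only cup 3 is available, probability 1; weight (1/3)·1 = 1/3.
If it is under cup 2 (prior 1/3): cup 1 is available but not opened, probability 1/5; weight (1/3)·(1/5) = 1/15.
If it is under cup 3 (prior 1/3): the dealer opened cup 3, so this case is ruled out; weight (1/3)·0 = 0.
The weights sum to 2/5.
So P(the pea under cup 1 | the dealer opened cup 3) = (1/3) / (2/5) = 5/6.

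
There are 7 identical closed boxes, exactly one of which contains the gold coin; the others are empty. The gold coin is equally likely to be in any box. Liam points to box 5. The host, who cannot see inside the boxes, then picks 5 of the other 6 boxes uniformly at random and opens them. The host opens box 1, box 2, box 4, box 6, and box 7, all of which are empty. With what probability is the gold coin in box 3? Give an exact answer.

Apply Bayes' rule, conditioning on where the gold coin actually is.
If it is in any of boxes 1, 2, 4, 6, and 7 (prior 1/7 each): that box was opened and seen not to hold the prize — ruled out; weight (1/7)·0 = 0 each.
If it is in either of boxes 3 and 5 (prior 1/7 each): the host picks exactly this set with probability 1/6 regardless, and none is the prize; weight (1/7)·(1/6) = 1/42 each.
The weights sum to 1/21.
So P(the gold coin in box 3 | the host opened box 1, box 2, box 4, box 6, and box 7) = (1/42) / (1/21) = 1/2.

1/2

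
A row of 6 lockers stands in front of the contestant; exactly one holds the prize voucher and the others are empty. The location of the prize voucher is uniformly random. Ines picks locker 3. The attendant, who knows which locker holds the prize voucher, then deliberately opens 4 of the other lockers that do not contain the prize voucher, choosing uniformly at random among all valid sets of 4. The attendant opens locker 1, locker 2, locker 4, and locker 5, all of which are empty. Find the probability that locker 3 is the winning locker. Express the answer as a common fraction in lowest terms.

Apply Bayes' rule, conditioning on where the prize voucher actually is.
If it is in any of lockers 1, 2, 4, and 5 (prior 1/6 each): that locker was opened and seen not to hold the prize — ruled out; weight (1/6)·0 = 0 each.
If it is in locker 3 (prior 1/6): the attendant has 5 equally likely choices, so probability 1/5; weight (1/6)·(1/5) = 1/30.
If it is in locker 6 (prior 1/6): the attendant has no choice, probability 1; weight (1/6)·1 = 1/6.
The weights sum to 1/5.
So P(the prize voucher in locker 3 | the attendant opened locker 1, locker 2, locker 4, and locker 5) = (1/30) / (1/5) = 1/6.

1/6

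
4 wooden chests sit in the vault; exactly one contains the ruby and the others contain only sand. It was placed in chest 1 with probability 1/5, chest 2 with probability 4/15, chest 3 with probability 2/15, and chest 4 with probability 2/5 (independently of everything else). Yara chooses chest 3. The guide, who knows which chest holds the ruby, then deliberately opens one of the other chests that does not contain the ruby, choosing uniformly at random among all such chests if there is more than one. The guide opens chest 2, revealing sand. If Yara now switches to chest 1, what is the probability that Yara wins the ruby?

9/31

Consider each possible location of the ruby in turn.
If it is in chest 1 (prior 1/5): the guide has 2 equally likely choices, so probability 1/2; weight (1/5)·(1/2) = 1/10.
If it is in chest 2 (prior 4/15): the guide opened chest 2, so this case is ruled out; weight (4/15)·0 = 0.
If it is in chest 3 (prior 2/15): the guide has 3 equally likely choices, so probability 1/3; weight (2/15)·(1/3) = 2/45.
If it is in chest 4 (prior 2/5): the guide has 2 equally likely choices, so probability 1/2; weight (2/5)·(1/2) = 1/5.
The weights sum to 31/90.
So P(the ruby in chest 1 | the guide opened chest 2) = (1/10) / (31/90) = 9/31.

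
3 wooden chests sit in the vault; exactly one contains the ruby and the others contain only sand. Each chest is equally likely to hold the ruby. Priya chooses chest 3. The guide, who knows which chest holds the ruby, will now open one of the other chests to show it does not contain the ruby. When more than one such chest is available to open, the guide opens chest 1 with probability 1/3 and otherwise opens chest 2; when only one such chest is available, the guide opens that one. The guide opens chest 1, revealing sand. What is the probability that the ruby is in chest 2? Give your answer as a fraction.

3/4

Condition on the true location of the ruby.
If it is in chest 1 (prior 1/3): the guide opened chest 1, so this case is ruled out; weight (1/3)·0 = 0.
If it is in chest 2 (prior 1/3): only chest 1 is available, probability 1; weight (1/3)·1 = 1/3.
If it is in chest 3 (prior 1/3): chest 1 is available, opened with probability 1/3; weight (1/3)·(1/3) = 1/9.
The weights sum to 4/9.
So P(the ruby in chest 2 | the guide opened chest 1) = (1/3) / (4/9) = 3/4.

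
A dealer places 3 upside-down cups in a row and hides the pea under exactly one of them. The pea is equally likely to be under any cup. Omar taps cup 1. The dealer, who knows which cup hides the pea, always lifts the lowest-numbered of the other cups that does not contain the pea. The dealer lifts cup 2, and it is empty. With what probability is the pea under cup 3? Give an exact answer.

1/2

Apply Bayes' rule, conditioning on where the pea actually is.
If it is under either of cups 1 and 3 (prior 1/3 each): cup 2 is the lowest-numbered option available, probability 1; weight (1/3)·1 = 1/3 each.
If it is under cup 2 (prior 1/3): the dealer opened cup 2, so this case is ruled out; weight (1/3)·0 = 0.
The weights sum to 2/3.
So P(the pea under cup 3 | the dealer opened cup 2) = (1/3) / (2/3) = 1/2.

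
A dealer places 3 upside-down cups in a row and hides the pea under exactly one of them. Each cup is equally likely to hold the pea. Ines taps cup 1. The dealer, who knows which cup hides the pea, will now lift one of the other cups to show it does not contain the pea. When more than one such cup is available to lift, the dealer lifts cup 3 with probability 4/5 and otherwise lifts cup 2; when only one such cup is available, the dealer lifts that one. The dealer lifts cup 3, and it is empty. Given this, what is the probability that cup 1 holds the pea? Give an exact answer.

Apply Bayes' rule, conditioning on where the pea actually is.
If it is under cup 1 (prior 1/3): cup 3 is available, opened with probability 4/5; weight (1/3)·(4/5) = 4/15.
If it is under cup 2 (prior 1/3): only cup 3 is available, probability 1; weight (1/3)·1 = 1/3.
If it is under cup 3 (prior 1/3): the dealer opened cup 3, so this case is ruled out; weight (1/3)·0 = 0.
The weights sum to 3/5.
So P(the pea under cup 1 | the dealer opened cup 3) = (4/15) / (3/5) = 4/9.

4/9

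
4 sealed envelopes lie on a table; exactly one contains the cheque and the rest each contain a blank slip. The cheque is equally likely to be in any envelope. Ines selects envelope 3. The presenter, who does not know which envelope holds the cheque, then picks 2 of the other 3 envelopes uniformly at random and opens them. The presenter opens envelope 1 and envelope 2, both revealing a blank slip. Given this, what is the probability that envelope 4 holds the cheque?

1/2

Consider each possible location of the cheque in turn.
If it is in either of envelopes 1 and 2 (prior 1/4 each): that envelope was opened and seen not to hold the prize — ruled out; weight (1/4)·0 = 0 each.
If it is in either of envelopes 3 and 4 (prior 1/4 each): the presenter picks exactly this set with probability 1/3 regardless, and none is the prize; weight (1/4)·(1/3) = 1/12 each.
The weights sum to 1/6.
So P(the cheque in envelope 4 | the presenter opened envelope 1 and envelope 2) = (1/12) / (1/6) = 1/2.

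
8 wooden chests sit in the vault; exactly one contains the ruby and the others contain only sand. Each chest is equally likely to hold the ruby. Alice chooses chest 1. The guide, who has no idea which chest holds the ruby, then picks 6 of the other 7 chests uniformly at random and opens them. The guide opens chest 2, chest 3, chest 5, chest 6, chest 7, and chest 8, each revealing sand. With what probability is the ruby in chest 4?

1/2

Apply Bayes' rule, conditioning on where the ruby actually is.
If it is in either of chests 1 and 4 (prior 1/8 each): the guide picks exactly this set with probability 1/7 regardless, and none is the prize; weight (1/8)·(1/7) = 1/56 each.
If it is in any of chests 2, 3, 5, 6, 7, and 8 (prior 1/8 each): that chest was opened and seen not to hold the prize — ruled out; weight (1/8)·0 = 0 each.
The weights sum to 1/28.
So P(the ruby in chest 4 | the guide opened chest 2, chest 3, chest 5, chest 6, chest 7, and chest 8) = (1/56) / (1/28) = 1/2.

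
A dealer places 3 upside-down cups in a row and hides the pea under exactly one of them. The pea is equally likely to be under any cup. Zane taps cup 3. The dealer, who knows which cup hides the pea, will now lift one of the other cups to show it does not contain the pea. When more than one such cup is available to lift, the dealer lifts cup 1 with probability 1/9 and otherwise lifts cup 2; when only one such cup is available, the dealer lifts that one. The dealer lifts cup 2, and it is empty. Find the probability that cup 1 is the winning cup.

9/17

Consider each possible location of the pea in turn.
If it is under cup 1 (prior 1/3): only cup 2 is available, probability 1; weight (1/3)·1 = 1/3.
If it is under cup 2 (prior 1/3): the dealer opened cup 2, so this case is ruled out; weight (1/3)·0 = 0.
If it is under cup 3 (prior 1/3): cup 1 is available but not opened, probability 8/9; weight (1/3)·(8/9) = 8/27.
The weights sum to 17/27.
So P(the pea under cup 1 | the dealer opened cup 2) = (1/3) / (17/27) = 9/17.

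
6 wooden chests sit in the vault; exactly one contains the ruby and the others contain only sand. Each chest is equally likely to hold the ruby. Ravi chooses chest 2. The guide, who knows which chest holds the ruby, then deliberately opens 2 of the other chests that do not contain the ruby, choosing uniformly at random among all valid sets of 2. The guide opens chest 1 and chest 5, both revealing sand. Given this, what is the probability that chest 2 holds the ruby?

Condition on the true location of the ruby.
If it is in either of chests 1 and 5 (prior 1/6 each): that chest was opened and seen not to hold the prize — ruled out; weight (1/6)·0 = 0 each.
If it is in chest 2 (prior 1/6): the guide has 10 equally likely choices, so probability 1/10; weight (1/6)·(1/10) = 1/60.
If it is in any of chests 3, 4, and 6 (prior 1/6 each): the guide has 6 equally likely choices, so probability 1/6; weight (1/6)·(1/6) = 1/36 each.
The weights sum to 1/10.
So P(the ruby in chest 2 | the guide opened chest 1 and chest 5) = (1/60) / (1/10) = 1/6.

1/6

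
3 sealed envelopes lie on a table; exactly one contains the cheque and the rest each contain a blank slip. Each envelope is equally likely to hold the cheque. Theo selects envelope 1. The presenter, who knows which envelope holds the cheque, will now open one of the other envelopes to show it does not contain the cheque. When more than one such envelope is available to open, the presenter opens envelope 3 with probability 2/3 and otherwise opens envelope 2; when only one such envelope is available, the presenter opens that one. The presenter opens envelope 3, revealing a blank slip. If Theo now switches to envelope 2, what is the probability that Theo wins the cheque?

Condition on the true location of the cheque.
If it is in envelope 1 (prior 1/3): envelope 3 is available, opened with probability 2/3; weight (1/3)·(2/3) = 2/9.
If it is in envelope 2 (prior 1/3): only envelope 3 is available, probability 1; weight (1/3)·1 = 1/3.
If it is in envelope 3 (prior 1/3): the presenter opened envelope 3, so this case is ruled out; weight (1/3)·0 = 0.
The weights sum to 5/9.
So P(the cheque in envelope 2 | the presenter opened envelope 3) = (1/3) / (5/9) = 3/5.

3/5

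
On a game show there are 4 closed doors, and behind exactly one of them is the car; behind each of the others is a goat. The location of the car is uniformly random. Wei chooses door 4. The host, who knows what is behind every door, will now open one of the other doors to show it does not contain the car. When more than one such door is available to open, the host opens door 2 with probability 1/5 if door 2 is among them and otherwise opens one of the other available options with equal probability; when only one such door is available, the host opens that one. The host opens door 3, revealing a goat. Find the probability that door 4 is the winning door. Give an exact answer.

Consider each possible location of the car in turn.
If it is behind door 1 (prior 1/4): door 2 is available but not opened, probability 4/5; weight (1/4)·(4/5) = 1/5.
If it is behind door 2 (prior 1/4): door 2 holds the prize so is unavailable; the host chooses uniformly among the 2 others, probability 1/2; weight (1/4)·(1/2) = 1/8.
If it is behind door 3 (prior 1/4): the host opened door 3, so this case is ruled out; weight (1/4)·0 = 0.
If it is behind door 4 (prior 1/4): door 2 is available but not opened; door 3 gets probability (1 − 1/5)/2 = 2/5; weight (1/4)·(2/5) = 1/10.
The weights sum to 17/40.
So P(the car behind door 4 | the host opened door 3) = (1/10) / (17/40) = 4/17.

4/17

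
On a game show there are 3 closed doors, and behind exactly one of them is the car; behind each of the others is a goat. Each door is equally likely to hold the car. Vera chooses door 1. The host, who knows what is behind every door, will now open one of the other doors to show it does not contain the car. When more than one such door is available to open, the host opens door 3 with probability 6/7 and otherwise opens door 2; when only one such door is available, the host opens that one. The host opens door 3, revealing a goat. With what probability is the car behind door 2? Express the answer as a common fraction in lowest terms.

7/13

Apply Bayes' rule, conditioning on where the car actually is.
If it is behind door 1 (prior 1/3): door 3 is available, opened with probability 6/7; weight (1/3)·(6/7) = 2/7.
If it is behind door 2 (prior 1/3): only door 3 is available, probability 1; weight (1/3)·1 = 1/3.
If it is behind door 3 (prior 1/3): the host opened door 3, so this case is ruled out; weight (1/3)·0 = 0.
The weights sum to 13/21.
So P(the car behind door 2 | the host opened door 3) = (1/3) / (13/21) = 7/13.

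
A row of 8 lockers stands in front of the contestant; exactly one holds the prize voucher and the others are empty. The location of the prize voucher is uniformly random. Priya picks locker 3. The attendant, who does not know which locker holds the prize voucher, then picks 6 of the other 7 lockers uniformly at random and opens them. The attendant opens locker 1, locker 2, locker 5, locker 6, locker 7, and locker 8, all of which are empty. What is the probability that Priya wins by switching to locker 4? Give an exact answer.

Apply Bayes' rule, conditioning on where the prize voucher actually is.
If it is in any of lockers 1, 2, 5, 6, 7, and 8 (prior 1/8 each): that locker was opened and seen not to hold the prize — ruled out; weight (1/8)·0 = 0 each.
If it is in either of lockers 3 and 4 (prior 1/8 each): the attendant picks exactly this set with probability 1/7 regardless, and none is the prize; weight (1/8)·(1/7) = 1/56 each.
The weights sum to 1/28.
So P(the prize voucher in locker 4 | the attendant opened locker 1, locker 2, locker 5, locker 6, locker 7, and locker 8) = (1/56) / (1/28) = 1/2.

1/2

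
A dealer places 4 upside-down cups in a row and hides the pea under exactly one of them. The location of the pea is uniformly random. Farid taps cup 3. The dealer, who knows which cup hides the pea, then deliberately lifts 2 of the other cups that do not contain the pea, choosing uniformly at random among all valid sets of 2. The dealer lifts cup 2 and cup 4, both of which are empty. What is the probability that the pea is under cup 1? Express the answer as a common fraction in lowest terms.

Condition on the true location of the pea.
If it is under cup 1 (prior 1/4): the dealer has no choice, probability 1; weight (1/4)·1 = 1/4.
If it is under either of cups 2 and 4 (prior 1/4 each): that cup was opened and seen not to hold the prize — ruled out; weight (1/4)·0 = 0 each.
If it is under cup 3 (prior 1/4): the dealer has 3 equally likely choices, so probability 1/3; weight (1/4)·(1/3) = 1/12.
The weights sum to 1/3.
So P(the pea under cup 1 | the dealer opened cup 2 and cup 4) = (1/4) / (1/3) = 3/4.

3/4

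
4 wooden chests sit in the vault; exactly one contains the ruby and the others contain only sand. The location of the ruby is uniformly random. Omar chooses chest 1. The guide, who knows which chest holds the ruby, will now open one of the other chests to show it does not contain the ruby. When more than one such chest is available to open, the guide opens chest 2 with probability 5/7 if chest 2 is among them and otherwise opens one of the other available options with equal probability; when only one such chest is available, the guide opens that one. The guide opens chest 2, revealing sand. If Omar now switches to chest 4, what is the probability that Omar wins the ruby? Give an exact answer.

Consider each possible location of the ruby in turn.
If it is in any of chests 1, 3, and 4 (prior 1/4 each): chest 2 is available, opened with probability 5/7; weight (1/4)·(5/7) = 5/28 each.
If it is in chest 2 (prior 1/4): the guide opened chest 2, so this case is ruled out; weight (1/4)·0 = 0.
The weights sum to 15/28.
So P(the ruby in chest 4 | the guide opened chest 2) = (5/28) / (15/28) = 1/3.

1/3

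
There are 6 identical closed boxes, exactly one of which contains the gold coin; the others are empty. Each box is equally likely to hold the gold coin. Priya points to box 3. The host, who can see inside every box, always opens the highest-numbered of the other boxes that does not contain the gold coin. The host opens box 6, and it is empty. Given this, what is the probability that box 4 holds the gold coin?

1/5

Apply Bayes' rule, conditioning on where the gold coin actually is.
If it is in any of boxes 1, 2, 3, 4, and 5 (prior 1/6 each): box 6 is the highest-numbered option available, probability 1; weight (1/6)·1 = 1/6 each.
If it is in box 6 (prior 1/6): the host opened box 6, so this case is ruled out; weight (1/6)·0 = 0.
The weights sum to 5/6.
So P(the gold coin in box 4 | the host opened box 6) = (1/6) / (5/6) = 1/5.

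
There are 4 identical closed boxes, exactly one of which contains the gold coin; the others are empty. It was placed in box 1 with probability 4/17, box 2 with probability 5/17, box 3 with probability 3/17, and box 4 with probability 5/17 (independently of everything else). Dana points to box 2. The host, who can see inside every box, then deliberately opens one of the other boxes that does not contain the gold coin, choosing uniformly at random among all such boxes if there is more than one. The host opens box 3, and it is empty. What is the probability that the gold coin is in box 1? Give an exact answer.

Condition on the true location of the gold coin.
If it is in box 1 (prior 4/17): the host has 2 equally likely choices, so probability 1/2; weight (4/17)·(1/2) = 2/17.
If it is in box 2 (prior 5/17): the host has 3 equally likely choices, so probability 1/3; weight (5/17)·(1/3) = 5/51.
If it is in box 3 (prior 3/17): the host opened box 3, so this case is ruled out; weight (3/17)·0 = 0.
If it is in box 4 (prior 5/17): the host has 2 equally likely choices, so probability 1/2; weight (5/17)·(1/2) = 5/34.
The weights sum to 37/102.
So P(the gold coin in box 1 | the host opened box 3) = (2/17) / (37/102) = 12/37.

12/37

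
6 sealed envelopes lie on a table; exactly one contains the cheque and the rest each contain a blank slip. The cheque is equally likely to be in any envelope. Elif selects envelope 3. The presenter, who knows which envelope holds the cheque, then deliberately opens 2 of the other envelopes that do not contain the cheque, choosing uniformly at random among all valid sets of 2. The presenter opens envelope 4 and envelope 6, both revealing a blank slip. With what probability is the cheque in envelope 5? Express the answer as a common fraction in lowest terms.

Apply Bayes' rule, conditioning on where the cheque actually is.
If it is in any of envelopes 1, 2, and 5 (prior 1/6 each): the presenter has 6 equally likely choices, so probability 1/6; weight (1/6)·(1/6) = 1/36 each.
If it is in envelope 3 (prior 1/6): the presenter has 10 equally likely choices, so probability 1/10; weight (1/6)·(1/10) = 1/60.
If it is in either of envelopes 4 and 6 (prior 1/6 each): that envelope was opened and seen not to hold the prize — ruled out; weight (1/6)·0 = 0 each.
The weights sum to 1/10.
So P(the cheque in envelope 5 | the presenter opened envelope 4 and envelope 6) = (1/36) / (1/10) = 5/18.

5/18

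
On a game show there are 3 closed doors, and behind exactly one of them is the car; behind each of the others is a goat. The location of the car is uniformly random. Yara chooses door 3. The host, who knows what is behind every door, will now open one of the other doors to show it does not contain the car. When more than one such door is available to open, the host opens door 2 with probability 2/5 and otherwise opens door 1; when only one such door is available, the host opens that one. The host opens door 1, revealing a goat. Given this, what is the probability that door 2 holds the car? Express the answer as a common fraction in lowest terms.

Consider each possible location of the car in turn.
If it is behind door 1 (prior 1/3): the host opened door 1, so this case is ruled out; weight (1/3)·0 = 0.
If it is behind door 2 (prior 1/3): only door 1 is available, probability 1; weight (1/3)·1 = 1/3.
If it is behind door 3 (prior 1/3): door 2 is available but not opened, probability 3/5; weight (1/3)·(3/5) = 1/5.
The weights sum to 8/15.
So P(the car behind door 2 | the host opened door 1) = (1/3) / (8/15) = 5/8.

5/8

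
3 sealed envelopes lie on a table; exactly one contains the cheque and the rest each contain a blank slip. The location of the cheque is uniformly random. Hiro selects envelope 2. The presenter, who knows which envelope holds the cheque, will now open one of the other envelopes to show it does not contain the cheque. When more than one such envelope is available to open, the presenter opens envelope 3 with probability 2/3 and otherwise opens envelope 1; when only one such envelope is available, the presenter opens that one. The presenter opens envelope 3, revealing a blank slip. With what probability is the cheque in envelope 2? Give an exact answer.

2/5

Apply Bayes' rule, conditioning on where the cheque actually is.
If it is in envelope 1 (prior 1/3): only envelope 3 is available, probability 1; weight (1/3)·1 = 1/3.
If it is in envelope 2 (prior 1/3): envelope 3 is available, opened with probability 2/3; weight (1/3)·(2/3) = 2/9.
If it is in envelope 3 (prior 1/3): the presenter opened envelope 3, so this case is ruled out; weight (1/3)·0 = 0.
The weights sum to 5/9.
So P(the cheque in envelope 2 | the presenter opened envelope 3) = (2/9) / (5/9) = 2/5.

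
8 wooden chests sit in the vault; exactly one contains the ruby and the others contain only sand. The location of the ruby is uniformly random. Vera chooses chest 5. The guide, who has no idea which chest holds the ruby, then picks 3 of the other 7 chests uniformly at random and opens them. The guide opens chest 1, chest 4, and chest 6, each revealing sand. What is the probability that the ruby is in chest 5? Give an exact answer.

Because the guide chose which chests to open without knowing where the ruby is, the choice is independent of the prize location. Learning that none of the 3 opened chests holds the ruby simply rules out those 3 locations and leaves the remaining 5 chests still equally likely by symmetry.
So P(the ruby in chest 5) = 1/5.

1/5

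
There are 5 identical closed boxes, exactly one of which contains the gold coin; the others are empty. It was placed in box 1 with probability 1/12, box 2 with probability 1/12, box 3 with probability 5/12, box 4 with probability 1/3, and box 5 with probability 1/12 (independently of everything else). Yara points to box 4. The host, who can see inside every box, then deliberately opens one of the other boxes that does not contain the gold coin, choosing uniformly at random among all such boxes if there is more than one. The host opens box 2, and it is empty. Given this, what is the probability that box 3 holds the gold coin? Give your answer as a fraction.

1/2

Condition on the true location of the gold coin.
If it is in either of boxes 1 and 5 (prior 1/12 each): the host has 3 equally likely choices, so probability 1/3; weight (1/12)·(1/3) = 1/36 each.
If it is in box 2 (prior 1/12): the host opened box 2, so this case is ruled out; weight (1/12)·0 = 0.
If it is in box 3 (prior 5/12): the host has 3 equally likely choices, so probability 1/3; weight (5/12)·(1/3) = 5/36.
If it is in box 4 (prior 1/3): the host has 4 equally likely choices, so probability 1/4; weight (1/3)·(1/4) = 1/12.
The weights sum to 5/18.
So P(the gold coin in box 3 | the host opened box 2) = (5/36) / (5/18) = 1/2.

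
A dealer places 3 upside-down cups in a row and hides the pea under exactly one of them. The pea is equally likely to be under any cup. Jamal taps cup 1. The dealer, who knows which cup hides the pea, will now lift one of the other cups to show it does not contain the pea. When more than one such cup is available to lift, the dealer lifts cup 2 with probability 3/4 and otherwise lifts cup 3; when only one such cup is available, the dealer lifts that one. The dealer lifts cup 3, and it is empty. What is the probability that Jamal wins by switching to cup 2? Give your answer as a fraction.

4/5

Consider each possible location of the pea in turn.
If it is under cup 1 (prior 1/3): cup 2 is available but not opened, probability 1/4; weight (1/3)·(1/4) = 1/12.
If it is under cup 2 (prior 1/3): only cup 3 is available, probability 1; weight (1/3)·1 = 1/3.
If it is under cup 3 (prior 1/3): the dealer opened cup 3, so this case is ruled out; weight (1/3)·0 = 0.
The weights sum to 5/12.
So P(the pea under cup 2 | the dealer opened cup 3) = (1/3) / (5/12) = 4/5.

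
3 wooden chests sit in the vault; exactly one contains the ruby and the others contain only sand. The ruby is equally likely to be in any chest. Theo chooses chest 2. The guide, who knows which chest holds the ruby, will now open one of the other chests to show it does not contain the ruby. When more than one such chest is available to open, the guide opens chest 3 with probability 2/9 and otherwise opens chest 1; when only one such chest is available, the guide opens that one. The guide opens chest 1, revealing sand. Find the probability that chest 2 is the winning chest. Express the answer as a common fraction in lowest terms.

Consider each possible location of the ruby in turn.
If it is in chest 1 (prior 1/3): the guide opened chest 1, so this case is ruled out; weight (1/3)·0 = 0.
If it is in chest 2 (prior 1/3): chest 3 is available but not opened, probability 7/9; weight (1/3)·(7/9) = 7/27.
If it is in chest 3 (prior 1/3): only chest 1 is available, probability 1; weight (1/3)·1 = 1/3.
The weights sum to 16/27.
So P(the ruby in chest 2 | the guide opened chest 1) = (7/27) / (16/27) = 7/16.

7/16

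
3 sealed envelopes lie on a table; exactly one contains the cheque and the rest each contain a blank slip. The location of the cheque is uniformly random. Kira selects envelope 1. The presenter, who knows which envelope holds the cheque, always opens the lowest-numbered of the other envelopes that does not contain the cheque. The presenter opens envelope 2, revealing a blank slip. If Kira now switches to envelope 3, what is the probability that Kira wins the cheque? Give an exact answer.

1/2

Apply Bayes' rule, conditioning on where the cheque actually is.
If it is in either of envelopes 1 and 3 (prior 1/3 each): envelope 2 is the lowest-numbered option available, probability 1; weight (1/3)·1 = 1/3 each.
If it is in envelope 2 (prior 1/3): the presenter opened envelope 2, so this case is ruled out; weight (1/3)·0 = 0.
The weights sum to 2/3.
So P(the cheque in envelope 3 | the presenter opened envelope 2) = (1/3) / (2/3) = 1/2.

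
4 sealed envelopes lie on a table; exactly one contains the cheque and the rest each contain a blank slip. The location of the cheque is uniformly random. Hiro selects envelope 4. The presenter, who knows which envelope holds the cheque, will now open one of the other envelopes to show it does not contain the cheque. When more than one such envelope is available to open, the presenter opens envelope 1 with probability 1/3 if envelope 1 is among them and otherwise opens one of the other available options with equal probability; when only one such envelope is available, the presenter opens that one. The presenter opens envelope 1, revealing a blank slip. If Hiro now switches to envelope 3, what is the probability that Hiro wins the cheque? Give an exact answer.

Consider each possible location of the cheque in turn.
If it is in envelope 1 (prior 1/4): the presenter opened envelope 1, so this case is ruled out; weight (1/4)·0 = 0.
If it is in any of envelopes 2, 3, and 4 (prior 1/4 each): envelope 1 is available, opened with probability 1/3; weight (1/4)·(1/3) = 1/12 each.
The weights sum to 1/4.
So P(the cheque in envelope 3 | the presenter opened envelope 1) = (1/12) / (1/4) = 1/3.

1/3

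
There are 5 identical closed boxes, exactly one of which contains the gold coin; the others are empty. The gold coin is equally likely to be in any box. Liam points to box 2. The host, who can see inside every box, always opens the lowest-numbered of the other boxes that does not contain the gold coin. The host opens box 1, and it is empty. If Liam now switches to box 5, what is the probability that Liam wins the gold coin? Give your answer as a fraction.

1/4

Apply Bayes' rule, conditioning on where the gold coin actually is.
If it is in box 1 (prior 1/5): the host opened box 1, so this case is ruled out; weight (1/5)·0 = 0.
If it is in any of boxes 2, 3, 4, and 5 (prior 1/5 each): box 1 is the lowest-numbered option available, probability 1; weight (1/5)·1 = 1/5 each.
The weights sum to 4/5.
So P(the gold coin in box 5 | the host opened box 1) = (1/5) / (4/5) = 1/4.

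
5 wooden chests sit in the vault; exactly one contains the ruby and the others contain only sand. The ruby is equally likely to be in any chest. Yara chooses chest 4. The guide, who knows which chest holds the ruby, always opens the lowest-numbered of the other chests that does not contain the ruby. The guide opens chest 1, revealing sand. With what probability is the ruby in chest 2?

Consider each possible location of the ruby in turn.
If it is in chest 1 (prior 1/5): the guide opened chest 1, so this case is ruled out; weight (1/5)·0 = 0.
If it is in any of chests 2, 3, 4, and 5 (prior 1/5 each): chest 1 is the lowest-numbered option available, probability 1; weight (1/5)·1 = 1/5 each.
The weights sum to 4/5.
So P(the ruby in chest 2 | the guide opened chest 1) = (1/5) / (4/5) = 1/4.

1/4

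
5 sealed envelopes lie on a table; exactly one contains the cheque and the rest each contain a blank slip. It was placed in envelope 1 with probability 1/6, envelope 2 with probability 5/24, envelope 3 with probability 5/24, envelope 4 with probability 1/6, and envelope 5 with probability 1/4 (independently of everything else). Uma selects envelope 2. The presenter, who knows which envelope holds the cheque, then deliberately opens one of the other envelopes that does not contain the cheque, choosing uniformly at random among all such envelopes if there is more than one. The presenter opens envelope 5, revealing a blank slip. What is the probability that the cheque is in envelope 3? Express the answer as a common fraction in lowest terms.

Apply Bayes' rule, conditioning on where the cheque actually is.
If it is in either of envelopes 1 and 4 (prior 1/6 each): the presenter has 3 equally likely choices, so probability 1/3; weight (1/6)·(1/3) = 1/18 each.
If it is in envelope 2 (prior 5/24): the presenter has 4 equally likely choices, so probability 1/4; weight (5/24)·(1/4) = 5/96.
If it is in envelope 3 (prior 5/24): the presenter has 3 equally likely choices, so probability 1/3; weight (5/24)·(1/3) = 5/72.
If it is in envelope 5 (prior 1/4): the presenter opened envelope 5, so this case is ruled out; weight (1/4)·0 = 0.
The weights sum to 67/288.
So P(the cheque in envelope 3 | the presenter opened envelope 5) = (5/72) / (67/288) = 20/67.

20/67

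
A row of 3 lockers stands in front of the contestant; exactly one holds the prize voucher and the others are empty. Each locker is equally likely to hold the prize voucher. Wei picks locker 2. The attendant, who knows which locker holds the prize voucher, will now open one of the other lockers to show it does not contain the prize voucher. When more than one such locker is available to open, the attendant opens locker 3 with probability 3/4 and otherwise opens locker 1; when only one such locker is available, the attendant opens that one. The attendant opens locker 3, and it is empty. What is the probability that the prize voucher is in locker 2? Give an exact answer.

3/7

Consider each possible location of the prize voucher in turn.
If it is in locker 1 (prior 1/3): only locker 3 is available, probability 1; weight (1/3)·1 = 1/3.
If it is in locker 2 (prior 1/3): locker 3 is available, opened with probability 3/4; weight (1/3)·(3/4) = 1/4.
If it is in locker 3 (prior 1/3): the attendant opened locker 3, so this case is ruled out; weight (1/3)·0 = 0.
The weights sum to 7/12.
So P(the prize voucher in locker 2 | the attendant opened locker 3) = (1/4) / (7/12) = 3/7.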